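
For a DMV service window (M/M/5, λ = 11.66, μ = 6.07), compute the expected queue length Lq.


a = λ/μ = 1.9209; ρ = a/5 = 0.3842
P₀ = 0.145592
Lq = P₀·a^c·ρ / (c!·(1−ρ)²) = 0.145592·26.15467·0.3842/(120·0.37923)
= 0.03215

Final: 0.03215


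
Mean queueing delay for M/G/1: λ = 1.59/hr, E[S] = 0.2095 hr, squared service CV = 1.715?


ρ = λ·E[S] = 1.59·0.2095 = 0.3331
E[S²] = E[S]²(1+C_s²) = 0.2095²·(1+1.715) = 0.119162
Wq = λ·E[S²]/(2(1−ρ)) = 1.59·0.119162/(2·0.6669) = 0.14205 hr

Final: 0.14205 hr


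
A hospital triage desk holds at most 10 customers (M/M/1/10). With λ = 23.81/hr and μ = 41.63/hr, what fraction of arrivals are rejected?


ρ = λ/μ = 23.81/41.63 = 0.5719
P_K = (1−ρ)ρ^K/(1−ρ^(K+1)) = (0.4281·0.003746)/(1 − 0.002142)
= 0.001603/0.997858 = 0.001607

Final: 0.001607


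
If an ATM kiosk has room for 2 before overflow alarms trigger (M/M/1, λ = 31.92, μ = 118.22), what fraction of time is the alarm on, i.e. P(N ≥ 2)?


ρ = 31.92/118.22 = 0.2700
P(N ≥ n) = ρ^n = 0.2700^2 = 0.072903

Final: 0.072903


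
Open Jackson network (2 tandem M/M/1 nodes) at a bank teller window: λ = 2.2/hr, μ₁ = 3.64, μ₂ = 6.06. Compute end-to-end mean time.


Each node sees arrival rate λ = 2.2/hr (tandem ⇒ throughput preserved).
W₁ = 1/(μ₁−λ) = 1/(3.64−2.2) = 0.69444 hr
W₂ = 1/(μ₂−λ) = 1/(6.06−2.2) = 0.25907 hr
W_total = W₁ + W₂ = 0.69444 + 0.25907 = 0.95351 hr

Final: 0.95351 hr


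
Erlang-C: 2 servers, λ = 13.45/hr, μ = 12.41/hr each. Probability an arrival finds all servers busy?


a = λ/μ = 1.0838; ρ = a/2 = 0.5419
P₀ = 0.297100 (from M/M/c formula)
C(c,a) = [a^c/(c!(1−ρ))]·P₀ = [1.17463/(2·0.4581)]·0.297100
= 1.28207·0.297100 = 0.380903

Final: 0.380903


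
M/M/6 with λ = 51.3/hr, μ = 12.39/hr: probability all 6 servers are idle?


a = λ/μ = 51.3/12.39 = 4.1404; ρ = a/c = 0.6901
Σ_{k=0}^{5} a^k/k! (terms k=0..5) = 1.00000 + 4.14044 + 8.57160 + 11.83006 + 12.24540 + 10.14026 = 47.92776
Tail: a^6/(6!(1−ρ)) = 5038.21101/(720·0.3099) = 22.57792
P₀ = 1/(47.92776 + 22.57792) = 1/70.50568 = 0.014183

Final: 0.014183


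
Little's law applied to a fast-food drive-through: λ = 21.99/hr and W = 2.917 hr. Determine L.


L = λW = 21.99·2.917 = 64.1448

Final: 64.1448


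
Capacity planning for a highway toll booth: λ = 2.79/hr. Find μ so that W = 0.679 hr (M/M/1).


W = 1/(μ−λ) ⇒ μ − λ = 1/W = 1/0.679 = 1.4728
μ = λ + 1/W = 2.79 + 1.4728 = 4.2628 per hr

Final: 4.2628 /hr


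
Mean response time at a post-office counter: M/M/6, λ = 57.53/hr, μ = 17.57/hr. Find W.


a = 3.2743; ρ = 0.5457; P₀ = 0.036793
Lq = P₀·a^c·ρ/(c!(1−ρ)²) = 0.16653
Wq = Lq/λ = 0.16653/57.53 = 0.002895 hr
W = Wq + 1/μ = 0.002895 + 0.05692 = 0.05981 hr

Final: 0.05981 hr


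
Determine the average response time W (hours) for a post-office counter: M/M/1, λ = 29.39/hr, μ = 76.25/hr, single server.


W = 1/(μ−λ) = 1/(76.25 − 29.39) = 1/46.86 = 0.02134 hr

Final: 0.02134 hr


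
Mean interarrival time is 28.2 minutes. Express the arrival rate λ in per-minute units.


λ = 1/(interarrival time) in consistent units.
1 minute = 1 min, so λ = 1/28.2 = 0.03546 per minute

Final: 0.03546 /min


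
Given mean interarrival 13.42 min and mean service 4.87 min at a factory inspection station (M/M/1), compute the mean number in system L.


λ = 60/13.42 = 4.4709 /hr
μ = 60/4.87 = 12.3203 /hr
ρ = λ/μ = 4.4709/12.3203 = 0.3629
L = ρ/(1−ρ) = 0.3629/0.6371 = 0.5696

Final: 0.5696


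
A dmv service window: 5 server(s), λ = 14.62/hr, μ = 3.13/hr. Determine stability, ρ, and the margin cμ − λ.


Total capacity cμ = 5·3.13 = 15.65/hr
ρ = λ/(cμ) = 14.62/15.65 = 0.9342
Stable ⇔ ρ < 1: YES
Spare capacity = cμ − λ = 15.65 − 14.62 = 1.03/hr

Final: ρ = 0.9342; stable; margin = 1.03/hr


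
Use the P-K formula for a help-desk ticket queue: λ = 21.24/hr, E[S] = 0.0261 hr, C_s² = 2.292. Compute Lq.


ρ = λ·E[S] = 21.24·0.0261 = 0.5544
Lq = ρ²(1+C_s²)/(2(1−ρ)) = 0.3073·(1+2.292)/(2·0.4456)
= 0.3073·3.2920/0.8913 = 1.13511

Final: 1.13511


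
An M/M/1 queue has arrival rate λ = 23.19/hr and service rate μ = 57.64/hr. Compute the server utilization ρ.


ρ = λ/μ = 23.19/57.64 = 0.4023

Final: 0.4023


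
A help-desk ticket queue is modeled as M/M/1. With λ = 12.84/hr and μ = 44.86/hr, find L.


ρ = λ/μ = 12.84/44.86 = 0.2862
L = ρ/(1−ρ) = 0.2862/(1 − 0.2862) = 0.2862/0.7138 = 0.4010

Final: 0.4010


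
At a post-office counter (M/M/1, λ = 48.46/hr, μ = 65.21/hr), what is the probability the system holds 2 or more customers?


ρ = 48.46/65.21 = 0.7431
P(N ≥ n) = ρ^n = 0.7431^2 = 0.552253

Final: 0.552253


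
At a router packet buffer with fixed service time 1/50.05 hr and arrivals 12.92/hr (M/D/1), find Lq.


ρ = 12.92/50.05 = 0.2581
M/D/1: Lq = ρ²/(2(1−ρ)) = 0.06664/(2·0.7419) = 0.04491

Final: 0.04491


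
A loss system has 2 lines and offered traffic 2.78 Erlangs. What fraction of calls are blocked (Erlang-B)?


B(c,a) = (a^c/c!) / Σ_{k=0}^{c} a^k/k!
a^2/2! = 3.864200
Σ terms (k=0..2): 1.00000 + 2.78000 + 3.86420 = 7.644200
B = 3.864200/7.644200 = 0.505507

Final: 0.505507


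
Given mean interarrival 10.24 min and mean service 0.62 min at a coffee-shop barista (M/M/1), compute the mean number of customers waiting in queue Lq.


λ = 60/10.24 = 5.8594 /hr
μ = 60/0.62 = 96.7742 /hr
ρ = λ/μ = 5.8594/96.7742 = 0.06055
Lq = ρ²/(1−ρ) = 0.003666/0.9395 = 0.003902

Final: 0.003902


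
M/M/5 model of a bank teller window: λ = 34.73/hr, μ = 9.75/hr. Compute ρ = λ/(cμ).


ρ = λ/(cμ) = 34.73/(5·9.75) = 34.73/48.75 = 0.7124

Final: 0.7124


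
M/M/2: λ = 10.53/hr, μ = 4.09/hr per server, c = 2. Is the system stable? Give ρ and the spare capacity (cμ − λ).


Total capacity cμ = 2·4.09 = 8.18/hr
ρ = λ/(cμ) = 10.53/8.18 = 1.2873
Stable ⇔ ρ < 1: NO
Spare capacity = cμ − λ = 8.18 − 10.53 = -2.35/hr

Final: ρ = 1.2873; unstable; margin = -2.35/hr


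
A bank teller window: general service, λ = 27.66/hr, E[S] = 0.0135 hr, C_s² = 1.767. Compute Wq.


ρ = λ·E[S] = 27.66·0.0135 = 0.3734
E[S²] = E[S]²(1+C_s²) = 0.0135²·(1+1.767) = 0.0005043
Wq = λ·E[S²]/(2(1−ρ)) = 27.66·0.0005043/(2·0.6266) = 0.01113 hr

Final: 0.01113 hr


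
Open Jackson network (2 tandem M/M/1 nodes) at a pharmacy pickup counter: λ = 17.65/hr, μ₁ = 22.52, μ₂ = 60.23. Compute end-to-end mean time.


Each node sees arrival rate λ = 17.65/hr (tandem ⇒ throughput preserved).
W₁ = 1/(μ₁−λ) = 1/(22.52−17.65) = 0.20534 hr
W₂ = 1/(μ₂−λ) = 1/(60.23−17.65) = 0.02349 hr
W_total = W₁ + W₂ = 0.20534 + 0.02349 = 0.22882 hr

Final: 0.22882 hr


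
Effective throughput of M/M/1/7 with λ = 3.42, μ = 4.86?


ρ = 0.7037; P_K = (1−ρ)ρ^7/(1−ρ^8) = 0.026939
λ_eff = λ(1 − P_K) = 3.42·(1 − 0.026939) = 3.42·0.973061 = 3.3279 /hr

Final: 3.3279 /hr


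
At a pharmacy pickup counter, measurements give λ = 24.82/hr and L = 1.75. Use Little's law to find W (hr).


W = L/λ = 1.75/24.82 = 0.07051 hr

Final: 0.07051 hr


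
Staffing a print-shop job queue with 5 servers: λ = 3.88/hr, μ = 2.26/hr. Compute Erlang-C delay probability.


a = λ/μ = 1.7168; ρ = a/5 = 0.3434
P₀ = 0.179046 (from M/M/c formula)
C(c,a) = [a^c/(c!(1−ρ))]·P₀ = [14.91477/(120·0.6566)]·0.179046
= 0.18928·0.179046 = 0.033890

Final: 0.033890


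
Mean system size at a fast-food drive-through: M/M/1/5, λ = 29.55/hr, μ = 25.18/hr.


ρ = 29.55/25.18 = 1.1736
L = ρ[1 − (K+1)ρ^K + Kρ^(K+1)] / [(1−ρ)(1−ρ^(K+1))]
Numerator: 1.1736·(1 − 6·2.225916 + 5·2.612225) = 0.828089
Denominator: (-0.1736)·(-1.612225) = 0.279802
L = 0.828089/0.279802 = 2.9596

Final: 2.9596


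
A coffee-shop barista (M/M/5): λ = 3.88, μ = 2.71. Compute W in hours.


a = 1.4317; ρ = 0.2863; P₀ = 0.238599
Lq = P₀·a^c·ρ/(c!(1−ρ)²) = 0.006725
Wq = Lq/λ = 0.006725/3.88 = 0.001733 hr
W = Wq + 1/μ = 0.001733 + 0.36900 = 0.37074 hr

Final: 0.37074 hr


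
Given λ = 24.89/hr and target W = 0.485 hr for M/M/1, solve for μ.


W = 1/(μ−λ) ⇒ μ − λ = 1/W = 1/0.485 = 2.0619
μ = λ + 1/W = 24.89 + 2.0619 = 26.9519 per hr

Final: 26.9519 /hr


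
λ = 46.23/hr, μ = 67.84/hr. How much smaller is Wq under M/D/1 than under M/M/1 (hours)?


ρ = 46.23/67.84 = 0.6815
Wq(M/M/1) = ρ/(μ−λ) = 0.6815/21.61 = 0.03153 hr
Wq(M/D/1) = ρ/(2(μ−λ)) = 0.01577 hr
Savings = 0.03153 − 0.01577 = 0.01577 hr

Final: 0.01577 hr


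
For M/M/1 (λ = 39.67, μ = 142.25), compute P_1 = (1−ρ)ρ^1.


ρ = 39.67/142.25 = 0.2789
P_n = (1−ρ)·ρ^n = (1 − 0.2789)·0.2789^1 = 0.7211·0.278875 = 0.201104

Final: 0.201104


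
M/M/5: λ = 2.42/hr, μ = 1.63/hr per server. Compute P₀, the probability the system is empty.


a = λ/μ = 2.42/1.63 = 1.4847; ρ = a/c = 0.2969
Σ_{k=0}^{4} a^k/k! (terms k=0..4) = 1.00000 + 1.48466 + 1.10211 + 0.54542 + 0.20244 = 4.33464
Tail: a^5/(5!(1−ρ)) = 7.21338/(120·0.7031) = 0.08550
P₀ = 1/(4.33464 + 0.08550) = 1/4.42014 = 0.226237

Final: 0.226237


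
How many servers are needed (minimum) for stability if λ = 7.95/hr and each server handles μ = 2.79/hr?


Stability requires cμ > λ ⇔ c > λ/μ.
λ/μ = 7.95/2.79 = 2.8495
Minimum integer c = ⌊2.8495⌋ + 1 = 3
Check: 3·2.79 = 8.37 > 7.95, while 2·2.79 = 5.58 ≤ 7.95

Final: 3 servers


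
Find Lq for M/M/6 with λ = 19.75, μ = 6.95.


a = λ/μ = 2.8417; ρ = a/6 = 0.4736
P₀ = 0.057620
Lq = P₀·a^c·ρ / (c!·(1−ρ)²) = 0.057620·526.61566·0.4736/(720·0.27707)
= 0.07204

Final: 0.07204


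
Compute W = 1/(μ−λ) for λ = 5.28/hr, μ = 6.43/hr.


W = 1/(μ−λ) = 1/(6.43 − 5.28) = 1/1.15 = 0.8696 hr

Final: 0.8696 hr


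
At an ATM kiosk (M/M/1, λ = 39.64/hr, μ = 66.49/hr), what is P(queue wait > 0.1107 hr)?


ρ = 39.64/66.49 = 0.5962
P(Wq > t) = ρ·e^{−(μ−λ)t} = 0.5962·e^{−2.9723}
= 0.5962·0.051186 = 0.030516

Final: 0.030516


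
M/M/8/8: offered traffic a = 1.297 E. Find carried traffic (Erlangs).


B(8,1.297) = 0.00005429 (Erlang-B)
Carried load = a(1 − B) = 1.297·(1 − 0.00005429) = 1.297·0.999946 = 1.2969 E

Final: 1.2969 Erlangs


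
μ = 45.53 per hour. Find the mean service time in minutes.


Mean service time = 1/μ = 1/45.53 hour = 0.02196 hour
In minutes: 0.02196 × 60 = 1.3178 min

Final: 1.3178 min


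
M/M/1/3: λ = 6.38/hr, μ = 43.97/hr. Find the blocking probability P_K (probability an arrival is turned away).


ρ = λ/μ = 6.38/43.97 = 0.1451
P_K = (1−ρ)ρ^K/(1−ρ^(K+1)) = (0.8549·0.003055)/(1 − 0.0004433)
= 0.002612/0.999557 = 0.002613

Final: 0.002613


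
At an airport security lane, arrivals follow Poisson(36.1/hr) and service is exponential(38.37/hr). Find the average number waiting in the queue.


ρ = 36.1/38.37 = 0.9408
Lq = ρ²/(1−ρ) = 0.8852/0.05916 = 14.9622

Final: 14.9622


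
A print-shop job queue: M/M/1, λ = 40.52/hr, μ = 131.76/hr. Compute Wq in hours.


ρ = 40.52/131.76 = 0.3075
Wq = ρ/(μ−λ) = 0.3075/(131.76 − 40.52) = 0.3075/91.24 = 0.003371 hr

Final: 0.003371 hr


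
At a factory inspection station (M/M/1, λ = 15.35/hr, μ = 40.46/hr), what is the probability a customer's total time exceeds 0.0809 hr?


W ~ Exponential(μ−λ) for M/M/1.
μ − λ = 40.46 − 15.35 = 25.1100
P(W > t) = e^{−(μ−λ)t} = e^{−2.0314} = 0.131152

Final: 0.131152


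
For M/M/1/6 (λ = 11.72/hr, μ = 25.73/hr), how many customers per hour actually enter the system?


ρ = 0.4555; P_K = (1−ρ)ρ^6/(1−ρ^7) = 0.004883
λ_eff = λ(1 − P_K) = 11.72·(1 − 0.004883) = 11.72·0.995117 = 11.6628 /hr

Final: 11.6628 /hr


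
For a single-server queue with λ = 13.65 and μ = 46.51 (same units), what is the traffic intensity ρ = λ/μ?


ρ = λ/μ = 13.65/46.51 = 0.2935

Final: 0.2935


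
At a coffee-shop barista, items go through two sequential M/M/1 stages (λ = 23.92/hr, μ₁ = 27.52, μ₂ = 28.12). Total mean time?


Each node sees arrival rate λ = 23.92/hr (tandem ⇒ throughput preserved).
W₁ = 1/(μ₁−λ) = 1/(27.52−23.92) = 0.27778 hr
W₂ = 1/(μ₂−λ) = 1/(28.12−23.92) = 0.23810 hr
W_total = W₁ + W₂ = 0.27778 + 0.23810 = 0.51587 hr

Final: 0.51587 hr


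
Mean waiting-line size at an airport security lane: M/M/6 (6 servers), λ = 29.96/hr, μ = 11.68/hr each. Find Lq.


a = λ/μ = 2.5651; ρ = a/6 = 0.4275
P₀ = 0.076407
Lq = P₀·a^c·ρ / (c!·(1−ρ)²) = 0.076407·284.83529·0.4275/(720·0.32774)
= 0.03943

Final: 0.03943


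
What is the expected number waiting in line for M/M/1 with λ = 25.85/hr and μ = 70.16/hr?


ρ = 25.85/70.16 = 0.3684
Lq = ρ²/(1−ρ) = 0.1358/0.6316 = 0.2149

Final: 0.2149


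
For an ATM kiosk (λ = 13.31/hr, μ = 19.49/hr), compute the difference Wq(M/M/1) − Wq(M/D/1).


ρ = 13.31/19.49 = 0.6829
Wq(M/M/1) = ρ/(μ−λ) = 0.6829/6.18 = 0.11050 hr
Wq(M/D/1) = ρ/(2(μ−λ)) = 0.05525 hr
Savings = 0.11050 − 0.05525 = 0.05525 hr

Final: 0.05525 hr


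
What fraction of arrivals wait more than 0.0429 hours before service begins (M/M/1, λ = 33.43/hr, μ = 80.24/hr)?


ρ = 33.43/80.24 = 0.4166
P(Wq > t) = ρ·e^{−(μ−λ)t} = 0.4166·e^{−2.0081}
= 0.4166·0.134237 = 0.055926

Final: 0.055926


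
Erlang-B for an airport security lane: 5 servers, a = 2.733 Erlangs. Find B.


B(c,a) = (a^c/c!) / Σ_{k=0}^{c} a^k/k!
a^5/5! = 1.270624
Σ terms (k=0..5): 1.00000 + 2.73300 + 3.73464 + 3.40226 + 2.32459 + 1.27062 = 14.465124
B = 1.270624/14.465124 = 0.087840

Final: 0.087840


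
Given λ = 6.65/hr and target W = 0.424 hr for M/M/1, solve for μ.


W = 1/(μ−λ) ⇒ μ − λ = 1/W = 1/0.424 = 2.3585
μ = λ + 1/W = 6.65 + 2.3585 = 9.0085 per hr

Final: 9.0085 /hr


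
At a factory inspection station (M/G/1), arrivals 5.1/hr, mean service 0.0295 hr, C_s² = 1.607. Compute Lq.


ρ = λ·E[S] = 5.1·0.0295 = 0.1504
Lq = ρ²(1+C_s²)/(2(1−ρ)) = 0.02264·(1+1.607)/(2·0.8496)
= 0.02264·2.6070/1.6991 = 0.03473

Final: 0.03473


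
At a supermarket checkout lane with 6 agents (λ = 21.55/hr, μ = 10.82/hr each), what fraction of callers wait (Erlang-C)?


a = λ/μ = 1.9917; ρ = a/6 = 0.3319
P₀ = 0.136269 (from M/M/c formula)
C(c,a) = [a^c/(c!(1−ρ))]·P₀ = [62.41947/(720·0.6681)]·0.136269
= 0.12977·0.136269 = 0.017684

Final: 0.017684


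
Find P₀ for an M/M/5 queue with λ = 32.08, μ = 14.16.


a = λ/μ = 32.08/14.16 = 2.2655; ρ = a/c = 0.4531
Σ_{k=0}^{4} a^k/k! (terms k=0..4) = 1.00000 + 2.26554 + 2.56633 + 1.93804 + 1.09767 = 8.86758
Tail: a^5/(5!(1−ρ)) = 59.68367/(120·0.5469) = 0.90944
P₀ = 1/(8.86758 + 0.90944) = 1/9.77701 = 0.102281

Final: 0.102281


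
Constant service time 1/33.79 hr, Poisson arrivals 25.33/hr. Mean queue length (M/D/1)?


ρ = 25.33/33.79 = 0.7496
M/D/1: Lq = ρ²/(2(1−ρ)) = 0.5619/(2·0.2504) = 1.12223

Final: 1.12223


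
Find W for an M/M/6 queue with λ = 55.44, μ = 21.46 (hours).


a = 2.5834; ρ = 0.4306; P₀ = 0.074996
Lq = P₀·a^c·ρ/(c!(1−ρ)²) = 0.04112
Wq = Lq/λ = 0.04112/55.44 = 0.0007417 hr
W = Wq + 1/μ = 0.0007417 + 0.04660 = 0.04734 hr

Final: 0.04734 hr


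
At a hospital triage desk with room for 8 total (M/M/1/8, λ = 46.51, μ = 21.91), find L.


ρ = 46.51/21.91 = 2.1228
L = ρ[1 − (K+1)ρ^K + Kρ^(K+1)] / [(1−ρ)(1−ρ^(K+1))]
Numerator: 2.1228·(1 − 9·412.317431 + 8·875.257131) = 6988.600162
Denominator: (-1.1228)·(-874.257131) = 981.594040
L = 6988.600162/981.594040 = 7.1196

Final: 7.1196


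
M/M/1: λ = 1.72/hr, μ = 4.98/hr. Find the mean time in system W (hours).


W = 1/(μ−λ) = 1/(4.98 − 1.72) = 1/3.26 = 0.3067 hr

Final: 0.3067 hr


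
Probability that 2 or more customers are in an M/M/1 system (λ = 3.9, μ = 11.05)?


ρ = 3.9/11.05 = 0.3529
P(N ≥ n) = ρ^n = 0.3529^2 = 0.124567

Final: 0.124567


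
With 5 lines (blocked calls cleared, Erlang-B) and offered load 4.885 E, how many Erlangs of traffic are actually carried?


B(5,4.885) = 0.275465 (Erlang-B)
Carried load = a(1 − B) = 4.885·(1 − 0.275465) = 4.885·0.724535 = 3.5394 E

Final: 3.5394 Erlangs


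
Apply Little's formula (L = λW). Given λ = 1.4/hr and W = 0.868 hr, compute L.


L = λW = 1.4·0.868 = 1.2152

Final: 1.2152


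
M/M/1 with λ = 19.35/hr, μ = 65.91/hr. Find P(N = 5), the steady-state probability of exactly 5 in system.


ρ = 19.35/65.91 = 0.2936
P_n = (1−ρ)·ρ^n = (1 − 0.2936)·0.2936^5 = 0.7064·0.002181 = 0.001541

Final: 0.001541


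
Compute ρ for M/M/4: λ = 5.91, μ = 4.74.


ρ = λ/(cμ) = 5.91/(4·4.74) = 5.91/18.96 = 0.3117

Final: 0.3117


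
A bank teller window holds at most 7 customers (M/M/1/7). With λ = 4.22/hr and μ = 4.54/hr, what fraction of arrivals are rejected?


ρ = λ/μ = 4.22/4.54 = 0.9295
P_K = (1−ρ)ρ^K/(1−ρ^(K+1)) = (0.07048·0.599510)/(1 − 0.557253)
= 0.042256/0.442747 = 0.095441

Final: 0.095441


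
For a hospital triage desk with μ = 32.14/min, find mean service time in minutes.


Mean service time = 1/μ = 1/32.14 minute = 0.03111 minute
In minutes: 0.03111 × 1 = 0.03111 min

Final: 0.03111 min


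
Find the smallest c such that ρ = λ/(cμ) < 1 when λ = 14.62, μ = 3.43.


Stability requires cμ > λ ⇔ c > λ/μ.
λ/μ = 14.62/3.43 = 4.2624
Minimum integer c = ⌊4.2624⌋ + 1 = 5
Check: 5·3.43 = 17.15 > 14.62, while 4·3.43 = 13.72 ≤ 14.62

Final: 5 servers


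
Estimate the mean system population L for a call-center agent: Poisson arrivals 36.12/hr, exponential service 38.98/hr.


ρ = λ/μ = 36.12/38.98 = 0.9266
L = ρ/(1−ρ) = 0.9266/(1 − 0.9266) = 0.9266/0.07337 = 12.6294

Final: 12.6294


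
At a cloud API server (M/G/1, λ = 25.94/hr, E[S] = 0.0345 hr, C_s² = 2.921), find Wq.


ρ = λ·E[S] = 25.94·0.0345 = 0.8949
E[S²] = E[S]²(1+C_s²) = 0.0345²·(1+2.921) = 0.004667
Wq = λ·E[S²]/(2(1−ρ)) = 25.94·0.004667/(2·0.1051) = 0.57610 hr

Final: 0.57610 hr


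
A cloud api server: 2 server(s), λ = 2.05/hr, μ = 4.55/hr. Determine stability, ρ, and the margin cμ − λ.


Total capacity cμ = 2·4.55 = 9.10/hr
ρ = λ/(cμ) = 2.05/9.10 = 0.2253
Stable ⇔ ρ < 1: YES
Spare capacity = cμ − λ = 9.10 − 2.05 = 7.05/hr

Final: ρ = 0.2253; stable; margin = 7.05/hr


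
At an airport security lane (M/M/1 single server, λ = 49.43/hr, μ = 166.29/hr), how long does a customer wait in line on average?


ρ = 49.43/166.29 = 0.2973
Wq = ρ/(μ−λ) = 0.2973/(166.29 − 49.43) = 0.2973/116.86 = 0.002544 hr

Final: 0.002544 hr


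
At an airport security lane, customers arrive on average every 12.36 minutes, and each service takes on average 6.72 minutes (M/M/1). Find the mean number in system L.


λ = 60/12.36 = 4.8544 /hr
μ = 60/6.72 = 8.9286 /hr
ρ = λ/μ = 4.8544/8.9286 = 0.5437
L = ρ/(1−ρ) = 0.5437/0.4563 = 1.1915

Final: 1.1915


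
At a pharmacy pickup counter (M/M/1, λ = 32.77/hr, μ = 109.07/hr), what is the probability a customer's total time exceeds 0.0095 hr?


W ~ Exponential(μ−λ) for M/M/1.
μ − λ = 109.07 − 32.77 = 76.3000
P(W > t) = e^{−(μ−λ)t} = e^{−0.7248} = 0.484397

Final: 0.484397


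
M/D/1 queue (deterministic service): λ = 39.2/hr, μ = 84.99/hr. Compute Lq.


ρ = 39.2/84.99 = 0.4612
M/D/1: Lq = ρ²/(2(1−ρ)) = 0.2127/(2·0.5388) = 0.19743

Final: 0.19743


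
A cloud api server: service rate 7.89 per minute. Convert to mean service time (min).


Mean service time = 1/μ = 1/7.89 minute = 0.12674 minute
In minutes: 0.12674 × 1 = 0.1267 min

Final: 0.1267 min


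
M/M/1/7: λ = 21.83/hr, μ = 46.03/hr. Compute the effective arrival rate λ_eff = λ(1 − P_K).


ρ = 0.4743; P_K = (1−ρ)ρ^7/(1−ρ^8) = 0.002844
λ_eff = λ(1 − P_K) = 21.83·(1 − 0.002844) = 21.83·0.997156 = 21.7679 /hr

Final: 21.7679 /hr


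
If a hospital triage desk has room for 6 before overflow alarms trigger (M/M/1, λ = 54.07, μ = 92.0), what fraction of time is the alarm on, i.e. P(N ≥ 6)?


ρ = 54.07/92.0 = 0.5877
P(N ≥ n) = ρ^n = 0.5877^6 = 0.041211

Final: 0.041211


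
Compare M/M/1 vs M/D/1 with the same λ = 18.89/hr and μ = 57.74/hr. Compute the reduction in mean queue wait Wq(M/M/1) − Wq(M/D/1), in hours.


ρ = 18.89/57.74 = 0.3272
Wq(M/M/1) = ρ/(μ−λ) = 0.3272/38.85 = 0.008421 hr
Wq(M/D/1) = ρ/(2(μ−λ)) = 0.004211 hr
Savings = 0.008421 − 0.004211 = 0.004211 hr

Final: 0.004211 hr


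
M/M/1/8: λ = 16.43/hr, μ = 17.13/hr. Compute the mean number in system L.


ρ = 16.43/17.13 = 0.9591
L = ρ[1 − (K+1)ρ^K + Kρ^(K+1)] / [(1−ρ)(1−ρ^(K+1))]
Numerator: 0.9591·(1 − 9·0.716212 + 8·0.686945) = 0.047621
Denominator: (0.04086)·(0.313055) = 0.012793
L = 0.047621/0.012793 = 3.7225

Final: 3.7225


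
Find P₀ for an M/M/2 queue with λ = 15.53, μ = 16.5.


a = λ/μ = 15.53/16.5 = 0.9412; ρ = a/c = 0.4706
Σ_{k=0}^{1} a^k/k! (terms k=0..1) = 1.00000 + 0.94121 = 1.94121
Tail: a^2/(2!(1−ρ)) = 0.88588/(2·0.5294) = 0.83669
P₀ = 1/(1.94121 + 0.83669) = 1/2.77790 = 0.359984

Final: 0.359984


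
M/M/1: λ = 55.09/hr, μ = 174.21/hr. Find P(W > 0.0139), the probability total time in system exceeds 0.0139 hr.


W ~ Exponential(μ−λ) for M/M/1.
μ − λ = 174.21 − 55.09 = 119.1200
P(W > t) = e^{−(μ−λ)t} = e^{−1.6558} = 0.190945

Final: 0.190945


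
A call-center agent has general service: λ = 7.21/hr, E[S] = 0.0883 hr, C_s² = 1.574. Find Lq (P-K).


ρ = λ·E[S] = 7.21·0.0883 = 0.6366
Lq = ρ²(1+C_s²)/(2(1−ρ)) = 0.4053·(1+1.574)/(2·0.3634)
= 0.4053·2.5740/0.7267 = 1.43561

Final: 1.43561


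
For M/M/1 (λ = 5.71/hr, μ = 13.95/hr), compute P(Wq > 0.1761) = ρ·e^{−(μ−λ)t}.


ρ = 5.71/13.95 = 0.4093
P(Wq > t) = ρ·e^{−(μ−λ)t} = 0.4093·e^{−1.4511}
= 0.4093·0.234321 = 0.095912

Final: 0.095912


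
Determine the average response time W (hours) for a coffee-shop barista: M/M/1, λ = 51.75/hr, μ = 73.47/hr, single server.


W = 1/(μ−λ) = 1/(73.47 − 51.75) = 1/21.72 = 0.04604 hr

Final: 0.04604 hr


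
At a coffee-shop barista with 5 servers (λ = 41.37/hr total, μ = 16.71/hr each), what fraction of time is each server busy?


ρ = λ/(cμ) = 41.37/(5·16.71) = 41.37/83.55 = 0.4952

Final: 0.4952


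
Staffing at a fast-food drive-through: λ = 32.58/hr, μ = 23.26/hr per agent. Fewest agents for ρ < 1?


Stability requires cμ > λ ⇔ c > λ/μ.
λ/μ = 32.58/23.26 = 1.4007
Minimum integer c = ⌊1.4007⌋ + 1 = 2
Check: 2·23.26 = 46.52 > 32.58, while 1·23.26 = 23.26 ≤ 32.58

Final: 2 servers


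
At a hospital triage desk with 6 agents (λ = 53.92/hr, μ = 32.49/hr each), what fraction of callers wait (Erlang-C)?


a = λ/μ = 1.6596; ρ = a/6 = 0.2766
P₀ = 0.190128 (from M/M/c formula)
C(c,a) = [a^c/(c!(1−ρ))]·P₀ = [20.89301/(720·0.7234)]·0.190128
= 0.04011·0.190128 = 0.007627

Final: 0.007627


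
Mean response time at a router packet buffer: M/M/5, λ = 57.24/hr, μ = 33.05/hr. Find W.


a = 1.7319; ρ = 0.3464; P₀ = 0.176333
Lq = P₀·a^c·ρ/(c!(1−ρ)²) = 0.01857
Wq = Lq/λ = 0.01857/57.24 = 0.0003243 hr
W = Wq + 1/μ = 0.0003243 + 0.03026 = 0.03058 hr

Final: 0.03058 hr


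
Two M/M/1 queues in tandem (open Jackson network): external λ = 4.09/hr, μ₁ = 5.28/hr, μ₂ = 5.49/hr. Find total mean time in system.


Each node sees arrival rate λ = 4.09/hr (tandem ⇒ throughput preserved).
W₁ = 1/(μ₁−λ) = 1/(5.28−4.09) = 0.84034 hr
W₂ = 1/(μ₂−λ) = 1/(5.49−4.09) = 0.71429 hr
W_total = W₁ + W₂ = 0.84034 + 0.71429 = 1.55462 hr

Final: 1.55462 hr


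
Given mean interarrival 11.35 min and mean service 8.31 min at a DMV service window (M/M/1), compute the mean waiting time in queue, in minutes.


λ = 60/11.35 = 5.2863 /hr
μ = 60/8.31 = 7.2202 /hr
ρ = λ/μ = 5.2863/7.2202 = 0.7322
Wq = ρ/(μ−λ) = 0.7322/(7.2202−5.2863) = 0.37860 hr
In minutes: 0.37860·60 = 22.716 min

Final: 22.716 min


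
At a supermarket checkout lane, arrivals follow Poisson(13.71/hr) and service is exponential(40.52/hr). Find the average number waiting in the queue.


ρ = 13.71/40.52 = 0.3384
Lq = ρ²/(1−ρ) = 0.1145/0.6616 = 0.1730

Final: 0.1730


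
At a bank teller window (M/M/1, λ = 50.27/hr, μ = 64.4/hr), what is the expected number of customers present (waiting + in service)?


ρ = λ/μ = 50.27/64.4 = 0.7806
L = ρ/(1−ρ) = 0.7806/(1 − 0.7806) = 0.7806/0.2194 = 3.5577

Final: 3.5577


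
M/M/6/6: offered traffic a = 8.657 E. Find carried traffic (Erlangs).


B(6,8.657) = 0.423916 (Erlang-B)
Carried load = a(1 − B) = 8.657·(1 − 0.423916) = 8.657·0.576084 = 4.9872 E

Final: 4.9872 Erlangs


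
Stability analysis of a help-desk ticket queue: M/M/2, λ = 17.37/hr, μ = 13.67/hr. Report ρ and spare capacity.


Total capacity cμ = 2·13.67 = 27.34/hr
ρ = λ/(cμ) = 17.37/27.34 = 0.6353
Stable ⇔ ρ < 1: YES
Spare capacity = cμ − λ = 27.34 − 17.37 = 9.97/hr

Final: ρ = 0.6353; stable; margin = 9.97/hr


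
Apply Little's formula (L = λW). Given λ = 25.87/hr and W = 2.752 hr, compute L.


L = λW = 25.87·2.752 = 71.1942

Final: 71.1942


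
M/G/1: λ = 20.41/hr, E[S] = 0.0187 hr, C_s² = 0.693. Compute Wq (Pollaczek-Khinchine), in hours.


ρ = λ·E[S] = 20.41·0.0187 = 0.3817
E[S²] = E[S]²(1+C_s²) = 0.0187²·(1+0.693) = 0.0005920
Wq = λ·E[S²]/(2(1−ρ)) = 20.41·0.0005920/(2·0.6183) = 0.009771 hr

Final: 0.009771 hr


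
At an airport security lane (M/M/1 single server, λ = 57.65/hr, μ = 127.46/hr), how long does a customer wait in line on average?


ρ = 57.65/127.46 = 0.4523
Wq = ρ/(μ−λ) = 0.4523/(127.46 − 57.65) = 0.4523/69.81 = 0.006479 hr

Final: 0.006479 hr


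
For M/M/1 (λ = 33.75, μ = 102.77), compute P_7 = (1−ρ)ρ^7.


ρ = 33.75/102.77 = 0.3284
P_n = (1−ρ)·ρ^n = (1 − 0.3284)·0.3284^7 = 0.6716·0.0004120 = 0.0002767

Final: 0.0002767


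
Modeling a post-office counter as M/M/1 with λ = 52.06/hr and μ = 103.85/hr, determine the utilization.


ρ = λ/μ = 52.06/103.85 = 0.5013

Final: 0.5013


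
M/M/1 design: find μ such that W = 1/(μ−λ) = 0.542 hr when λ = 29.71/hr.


W = 1/(μ−λ) ⇒ μ − λ = 1/W = 1/0.542 = 1.8450
μ = λ + 1/W = 29.71 + 1.8450 = 31.5550 per hr

Final: 31.5550 /hr


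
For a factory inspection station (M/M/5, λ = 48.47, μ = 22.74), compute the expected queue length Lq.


a = λ/μ = 2.1315; ρ = a/5 = 0.4263
P₀ = 0.117424
Lq = P₀·a^c·ρ / (c!·(1−ρ)²) = 0.117424·43.99596·0.4263/(120·0.32913)
= 0.05576

Final: 0.05576


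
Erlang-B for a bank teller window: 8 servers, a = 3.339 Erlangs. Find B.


B(c,a) = (a^c/c!) / Σ_{k=0}^{c} a^k/k!
a^8/8! = 0.383187
Σ terms (k=0..8): 1.00000 + 3.33900 + 5.57446 + 6.20437 + 5.17910 + 3.45860 + 1.92471 + 0.91809 + 0.38319 = 27.981529
B = 0.383187/27.981529 = 0.013694

Final: 0.013694


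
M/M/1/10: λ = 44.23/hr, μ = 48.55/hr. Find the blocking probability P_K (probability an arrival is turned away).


ρ = λ/μ = 44.23/48.55 = 0.9110
P_K = (1−ρ)ρ^K/(1−ρ^(K+1)) = (0.08898·0.393801)/(1 − 0.358761)
= 0.035041/0.641239 = 0.054645

Final: 0.054645


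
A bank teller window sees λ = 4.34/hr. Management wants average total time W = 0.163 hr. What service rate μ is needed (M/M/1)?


W = 1/(μ−λ) ⇒ μ − λ = 1/W = 1/0.163 = 6.1350
μ = λ + 1/W = 4.34 + 6.1350 = 10.4750 per hr

Final: 10.4750 /hr


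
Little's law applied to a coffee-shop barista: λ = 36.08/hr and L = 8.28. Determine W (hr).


W = L/λ = 8.28/36.08 = 0.2295 hr

Final: 0.2295 hr


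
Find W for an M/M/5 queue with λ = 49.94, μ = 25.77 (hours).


a = 1.9379; ρ = 0.3876; P₀ = 0.143098
Lq = P₀·a^c·ρ/(c!(1−ρ)²) = 0.03368
Wq = Lq/λ = 0.03368/49.94 = 0.0006744 hr
W = Wq + 1/μ = 0.0006744 + 0.03880 = 0.03948 hr

Final: 0.03948 hr


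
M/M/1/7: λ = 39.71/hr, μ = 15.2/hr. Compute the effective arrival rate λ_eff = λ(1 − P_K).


ρ = 2.6125; P_K = (1−ρ)ρ^7/(1−ρ^8) = 0.617509
λ_eff = λ(1 − P_K) = 39.71·(1 − 0.617509) = 39.71·0.382491 = 15.1887 /hr

Final: 15.1887 /hr


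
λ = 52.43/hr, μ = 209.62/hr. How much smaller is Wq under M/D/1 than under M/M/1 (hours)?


ρ = 52.43/209.62 = 0.2501
Wq(M/M/1) = ρ/(μ−λ) = 0.2501/157.19 = 0.001591 hr
Wq(M/D/1) = ρ/(2(μ−λ)) = 0.0007956 hr
Savings = 0.001591 − 0.0007956 = 0.0007956 hr

Final: 0.0007956 hr


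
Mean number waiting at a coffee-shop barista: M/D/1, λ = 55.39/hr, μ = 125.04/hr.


ρ = 55.39/125.04 = 0.4430
M/D/1: Lq = ρ²/(2(1−ρ)) = 0.1962/(2·0.5570) = 0.17614

Final: 0.17614


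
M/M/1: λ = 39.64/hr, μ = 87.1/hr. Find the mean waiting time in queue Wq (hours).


ρ = 39.64/87.1 = 0.4551
Wq = ρ/(μ−λ) = 0.4551/(87.1 − 39.64) = 0.4551/47.46 = 0.009589 hr

Final: 0.009589 hr


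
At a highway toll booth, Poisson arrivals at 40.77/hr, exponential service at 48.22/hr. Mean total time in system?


W = 1/(μ−λ) = 1/(48.22 − 40.77) = 1/7.45 = 0.1342 hr

Final: 0.1342 hr


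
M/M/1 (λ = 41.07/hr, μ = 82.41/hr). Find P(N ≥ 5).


ρ = 41.07/82.41 = 0.4984
P(N ≥ n) = ρ^n = 0.4984^5 = 0.030741

Final: 0.030741


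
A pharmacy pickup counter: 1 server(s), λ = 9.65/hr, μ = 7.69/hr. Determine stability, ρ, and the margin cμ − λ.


Total capacity cμ = 1·7.69 = 7.69/hr
ρ = λ/(cμ) = 9.65/7.69 = 1.2549
Stable ⇔ ρ < 1: NO
Spare capacity = cμ − λ = 7.69 − 9.65 = -1.96/hr

Final: ρ = 1.2549; unstable; margin = -1.96/hr


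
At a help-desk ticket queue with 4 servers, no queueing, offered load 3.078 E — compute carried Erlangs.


B(4,3.078) = 0.214751 (Erlang-B)
Carried load = a(1 − B) = 3.078·(1 − 0.214751) = 3.078·0.785249 = 2.4170 E

Final: 2.4170 Erlangs


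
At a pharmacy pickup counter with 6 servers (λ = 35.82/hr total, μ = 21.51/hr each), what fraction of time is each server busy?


ρ = λ/(cμ) = 35.82/(6·21.51) = 35.82/129.06 = 0.2775

Final: 0.2775


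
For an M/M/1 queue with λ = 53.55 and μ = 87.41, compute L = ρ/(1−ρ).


ρ = λ/μ = 53.55/87.41 = 0.6126
L = ρ/(1−ρ) = 0.6126/(1 − 0.6126) = 0.6126/0.3874 = 1.5815

Final: 1.5815


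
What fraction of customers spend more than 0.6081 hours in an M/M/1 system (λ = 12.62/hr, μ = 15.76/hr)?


W ~ Exponential(μ−λ) for M/M/1.
μ − λ = 15.76 − 12.62 = 3.1400
P(W > t) = e^{−(μ−λ)t} = e^{−1.9094} = 0.148164

Final: 0.148164


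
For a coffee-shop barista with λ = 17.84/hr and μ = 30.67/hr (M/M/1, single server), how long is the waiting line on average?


ρ = 17.84/30.67 = 0.5817
Lq = ρ²/(1−ρ) = 0.3383/0.4183 = 0.8088

Final: 0.8088


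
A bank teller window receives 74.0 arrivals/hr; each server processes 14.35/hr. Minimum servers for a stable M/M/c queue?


Stability requires cμ > λ ⇔ c > λ/μ.
λ/μ = 74.0/14.35 = 5.1568
Minimum integer c = ⌊5.1568⌋ + 1 = 6
Check: 6·14.35 = 86.10 > 74.0, while 5·14.35 = 71.75 ≤ 74.0

Final: 6 servers


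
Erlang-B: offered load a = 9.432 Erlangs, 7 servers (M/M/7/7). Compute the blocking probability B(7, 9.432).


B(c,a) = (a^c/c!) / Σ_{k=0}^{c} a^k/k!
a^7/7! = 1317.637687
Σ terms (k=0..7): 1.00000 + 9.43200 + 44.48131 + 139.84924 + 329.76452 + 622.06779 + 977.89057 + 1317.63769 = 3442.123119
B = 1317.637687/3442.123119 = 0.382798

Final: 0.382798


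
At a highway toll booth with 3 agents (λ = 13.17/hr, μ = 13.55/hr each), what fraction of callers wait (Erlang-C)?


a = λ/μ = 0.9720; ρ = a/3 = 0.3240
P₀ = 0.374436 (from M/M/c formula)
C(c,a) = [a^c/(c!(1−ρ))]·P₀ = [0.91820/(6·0.6760)]·0.374436
= 0.22638·0.374436 = 0.084764

Final: 0.084764


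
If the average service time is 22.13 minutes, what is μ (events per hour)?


μ = 1/(service time) in consistent units.
1 hour = 60 min, so μ = 60/22.13 = 2.7113 per hour

Final: 2.7113 /hr


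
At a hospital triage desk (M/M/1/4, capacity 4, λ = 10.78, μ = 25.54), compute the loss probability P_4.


ρ = λ/μ = 10.78/25.54 = 0.4221
P_K = (1−ρ)ρ^K/(1−ρ^(K+1)) = (0.5779·0.031739)/(1 − 0.013396)
= 0.018342/0.986604 = 0.018591

Final: 0.018591


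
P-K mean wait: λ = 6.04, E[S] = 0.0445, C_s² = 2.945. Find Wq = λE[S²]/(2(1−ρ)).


ρ = λ·E[S] = 6.04·0.0445 = 0.2688
E[S²] = E[S]²(1+C_s²) = 0.0445²·(1+2.945) = 0.007812
Wq = λ·E[S²]/(2(1−ρ)) = 6.04·0.007812/(2·0.7312) = 0.03226 hr

Final: 0.03226 hr


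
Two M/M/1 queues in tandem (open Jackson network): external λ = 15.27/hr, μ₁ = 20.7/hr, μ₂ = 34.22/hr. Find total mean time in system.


Each node sees arrival rate λ = 15.27/hr (tandem ⇒ throughput preserved).
W₁ = 1/(μ₁−λ) = 1/(20.7−15.27) = 0.18416 hr
W₂ = 1/(μ₂−λ) = 1/(34.22−15.27) = 0.05277 hr
W_total = W₁ + W₂ = 0.18416 + 0.05277 = 0.23693 hr

Final: 0.23693 hr


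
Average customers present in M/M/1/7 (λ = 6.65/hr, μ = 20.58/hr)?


ρ = 6.65/20.58 = 0.3231
L = ρ[1 − (K+1)ρ^K + Kρ^(K+1)] / [(1−ρ)(1−ρ^(K+1))]
Numerator: 0.3231·(1 − 8·0.0003678 + 7·0.0001189) = 0.322447
Denominator: (0.6769)·(0.999881) = 0.676790
L = 0.322447/0.676790 = 0.4764

Final: 0.4764


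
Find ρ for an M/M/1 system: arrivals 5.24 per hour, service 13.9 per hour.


ρ = λ/μ = 5.24/13.9 = 0.3770

Final: 0.3770


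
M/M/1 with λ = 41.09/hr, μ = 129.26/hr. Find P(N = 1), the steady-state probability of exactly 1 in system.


ρ = 41.09/129.26 = 0.3179
P_n = (1−ρ)·ρ^n = (1 − 0.3179)·0.3179^1 = 0.6821·0.317886 = 0.216835

Final: 0.216835


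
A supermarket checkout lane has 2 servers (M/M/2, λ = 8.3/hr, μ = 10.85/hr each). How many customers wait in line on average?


a = λ/μ = 0.7650; ρ = a/2 = 0.3825
P₀ = 0.446667
Lq = P₀·a^c·ρ / (c!·(1−ρ)²) = 0.446667·0.58519·0.3825/(2·0.38132)
= 0.13109

Final: 0.13109


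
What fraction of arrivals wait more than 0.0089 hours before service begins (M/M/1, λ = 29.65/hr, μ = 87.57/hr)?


ρ = 29.65/87.57 = 0.3386
P(Wq > t) = ρ·e^{−(μ−λ)t} = 0.3386·e^{−0.5155}
= 0.3386·0.597209 = 0.202207

Final: 0.202207


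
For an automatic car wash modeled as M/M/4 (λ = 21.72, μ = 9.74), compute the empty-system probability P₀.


a = λ/μ = 21.72/9.74 = 2.2300; ρ = a/c = 0.5575
Σ_{k=0}^{3} a^k/k! (terms k=0..3) = 1.00000 + 2.22998 + 2.48640 + 1.84821 = 7.56459
Tail: a^4/(4!(1−ρ)) = 24.72882/(24·0.4425) = 2.32849
P₀ = 1/(7.56459 + 2.32849) = 1/9.89308 = 0.101081

Final: 0.101081


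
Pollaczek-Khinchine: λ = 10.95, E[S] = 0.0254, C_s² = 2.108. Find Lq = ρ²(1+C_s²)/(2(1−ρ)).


ρ = λ·E[S] = 10.95·0.0254 = 0.2781
Lq = ρ²(1+C_s²)/(2(1−ρ)) = 0.07736·(1+2.108)/(2·0.7219)
= 0.07736·3.1080/1.4437 = 0.16653

Final: 0.16653


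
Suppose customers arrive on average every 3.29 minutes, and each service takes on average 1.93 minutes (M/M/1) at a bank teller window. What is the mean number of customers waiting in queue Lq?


λ = 60/3.29 = 18.2371 /hr
μ = 60/1.93 = 31.0881 /hr
ρ = λ/μ = 18.2371/31.0881 = 0.5866
Lq = ρ²/(1−ρ) = 0.3441/0.4134 = 0.8325

Final: 0.8325


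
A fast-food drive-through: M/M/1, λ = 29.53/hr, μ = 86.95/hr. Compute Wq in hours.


ρ = 29.53/86.95 = 0.3396
Wq = ρ/(μ−λ) = 0.3396/(86.95 − 29.53) = 0.3396/57.42 = 0.005915 hr

Final: 0.005915 hr


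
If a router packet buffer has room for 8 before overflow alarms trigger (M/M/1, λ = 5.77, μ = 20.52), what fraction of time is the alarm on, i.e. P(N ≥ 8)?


ρ = 5.77/20.52 = 0.2812
P(N ≥ n) = ρ^n = 0.2812^8 = 0.00003908

Final: 0.00003908


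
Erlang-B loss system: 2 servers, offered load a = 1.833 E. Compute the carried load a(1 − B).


B(2,1.833) = 0.372250 (Erlang-B)
Carried load = a(1 − B) = 1.833·(1 − 0.372250) = 1.833·0.627750 = 1.1507 E

Final: 1.1507 Erlangs


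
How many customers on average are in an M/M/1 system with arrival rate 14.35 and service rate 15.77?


ρ = λ/μ = 14.35/15.77 = 0.9100
L = ρ/(1−ρ) = 0.9100/(1 − 0.9100) = 0.9100/0.09004 = 10.1056

Final: 10.1056


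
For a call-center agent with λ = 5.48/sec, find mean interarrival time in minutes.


Mean interarrival time = 1/λ = 1/5.48 second = 0.18248 second
In minutes: 0.18248 × 0.0166667 = 0.003041 min

Final: 0.003041 min


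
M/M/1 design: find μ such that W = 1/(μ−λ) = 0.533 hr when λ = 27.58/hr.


W = 1/(μ−λ) ⇒ μ − λ = 1/W = 1/0.533 = 1.8762
μ = λ + 1/W = 27.58 + 1.8762 = 29.4562 per hr

Final: 29.4562 /hr


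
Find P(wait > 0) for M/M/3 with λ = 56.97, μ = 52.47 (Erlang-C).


a = λ/μ = 1.0858; ρ = a/3 = 0.3619
P₀ = 0.332277 (from M/M/c formula)
C(c,a) = [a^c/(c!(1−ρ))]·P₀ = [1.27999/(6·0.6381)]·0.332277
= 0.33433·0.332277 = 0.111091

Final: 0.111091


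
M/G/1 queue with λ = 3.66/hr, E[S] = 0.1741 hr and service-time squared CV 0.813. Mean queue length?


ρ = λ·E[S] = 3.66·0.1741 = 0.6372
Lq = ρ²(1+C_s²)/(2(1−ρ)) = 0.4060·(1+0.813)/(2·0.3628)
= 0.4060·1.8130/0.7256 = 1.01454

Final: 1.01454


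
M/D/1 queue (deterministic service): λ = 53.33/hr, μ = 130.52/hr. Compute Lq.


ρ = 53.33/130.52 = 0.4086
M/D/1: Lq = ρ²/(2(1−ρ)) = 0.1670/(2·0.5914) = 0.14115

Final: 0.14115


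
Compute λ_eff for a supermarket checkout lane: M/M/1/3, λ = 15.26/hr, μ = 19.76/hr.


ρ = 0.7723; P_K = (1−ρ)ρ^3/(1−ρ^4) = 0.162792
λ_eff = λ(1 − P_K) = 15.26·(1 − 0.162792) = 15.26·0.837208 = 12.7758 /hr

Final: 12.7758 /hr


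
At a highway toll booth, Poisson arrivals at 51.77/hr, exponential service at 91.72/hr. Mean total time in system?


W = 1/(μ−λ) = 1/(91.72 − 51.77) = 1/39.95 = 0.02503 hr

Final: 0.02503 hr


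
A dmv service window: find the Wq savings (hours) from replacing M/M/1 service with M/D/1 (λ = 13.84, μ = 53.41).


ρ = 13.84/53.41 = 0.2591
Wq(M/M/1) = ρ/(μ−λ) = 0.2591/39.57 = 0.006549 hr
Wq(M/D/1) = ρ/(2(μ−λ)) = 0.003274 hr
Savings = 0.006549 − 0.003274 = 0.003274 hr

Final: 0.003274 hr


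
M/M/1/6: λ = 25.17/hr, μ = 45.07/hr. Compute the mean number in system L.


ρ = 25.17/45.07 = 0.5585
L = ρ[1 − (K+1)ρ^K + Kρ^(K+1)] / [(1−ρ)(1−ρ^(K+1))]
Numerator: 0.5585·(1 − 7·0.030337 + 6·0.016942) = 0.496639
Denominator: (0.4415)·(0.983058) = 0.434055
L = 0.496639/0.434055 = 1.1442

Final: 1.1442


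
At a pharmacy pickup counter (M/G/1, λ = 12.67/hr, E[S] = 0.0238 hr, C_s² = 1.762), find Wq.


ρ = λ·E[S] = 12.67·0.0238 = 0.3015
E[S²] = E[S]²(1+C_s²) = 0.0238²·(1+1.762) = 0.001565
Wq = λ·E[S²]/(2(1−ρ)) = 12.67·0.001565/(2·0.6985) = 0.01419 hr

Final: 0.01419 hr


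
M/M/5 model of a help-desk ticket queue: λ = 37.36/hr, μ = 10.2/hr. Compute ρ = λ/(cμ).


ρ = λ/(cμ) = 37.36/(5·10.2) = 37.36/51.00 = 0.7325

Final: 0.7325


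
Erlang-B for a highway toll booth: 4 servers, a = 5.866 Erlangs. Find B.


B(c,a) = (a^c/c!) / Σ_{k=0}^{c} a^k/k!
a^4/4! = 49.335211
Σ terms (k=0..4): 1.00000 + 5.86600 + 17.20498 + 33.64147 + 49.33521 = 107.047656
B = 49.335211/107.047656 = 0.460871

Final: 0.460871


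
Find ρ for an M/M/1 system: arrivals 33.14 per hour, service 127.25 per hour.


ρ = λ/μ = 33.14/127.25 = 0.2604

Final: 0.2604


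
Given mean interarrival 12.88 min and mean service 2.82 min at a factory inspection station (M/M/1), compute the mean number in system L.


λ = 60/12.88 = 4.6584 /hr
μ = 60/2.82 = 21.2766 /hr
ρ = λ/μ = 4.6584/21.2766 = 0.2189
L = ρ/(1−ρ) = 0.2189/0.7811 = 0.2803

Final: 0.2803
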